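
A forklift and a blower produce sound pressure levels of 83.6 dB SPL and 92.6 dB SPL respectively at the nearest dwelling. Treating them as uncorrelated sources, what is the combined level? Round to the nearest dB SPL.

For uncorrelated sources the intensities add, so convert each level to linear form, sum, and take 10·log₁₀ of the total.
Σ 10^(L/10) = 10^(83.6/10) + 10^(92.6/10) = 2.049e+09.
L_total = 10·log₁₀(2.049e+09) = 93.11 dB SPL.

93 dB SPL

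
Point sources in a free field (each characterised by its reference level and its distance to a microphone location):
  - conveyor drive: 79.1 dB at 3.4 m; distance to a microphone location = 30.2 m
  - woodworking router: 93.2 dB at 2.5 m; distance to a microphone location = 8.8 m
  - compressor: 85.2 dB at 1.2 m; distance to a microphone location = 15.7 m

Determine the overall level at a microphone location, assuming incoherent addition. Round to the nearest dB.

82 dB

First find each source's level at the receiver (point-source: −20·log₁₀(r/r_ref)), then combine on an intensity basis.
conveyor drive: 79.1 − 20·log₁₀(30.2/3.4) = 79.1 − 18.97 = 60.13 dB.
woodworking router: 93.2 − 20·log₁₀(8.8/2.5) = 93.2 − 10.93 = 82.27 dB.
compressor: 85.2 − 20·log₁₀(15.7/1.2) = 85.2 − 22.33 = 62.87 dB.
Σ 10^(L/10) = 1.716e+08 → L_total = 10·log₁₀(1.716e+08) = 82.34 dB.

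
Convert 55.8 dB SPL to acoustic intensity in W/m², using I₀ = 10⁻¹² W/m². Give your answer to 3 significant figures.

3.80e-07 W/m²

I/I₀ = 10^(55.8/10) = 3.802e+05, so I = 3.802e+05 × 10⁻¹² W/m².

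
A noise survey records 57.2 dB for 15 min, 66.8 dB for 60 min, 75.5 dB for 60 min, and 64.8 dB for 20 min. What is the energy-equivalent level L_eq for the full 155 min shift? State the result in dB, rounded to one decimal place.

72.0 dB

L_eq = 10·log₁₀[(1/T)·Σ tᵢ·10^(Lᵢ/10)] with T = 155 min.
Σ tᵢ·10^(Lᵢ/10) = 15·10^(57.2/10) + 60·10^(66.8/10) + 60·10^(75.5/10) + 20·10^(64.8/10) = 2.484e+09.
L_eq = 10·log₁₀(2.484e+09/155) = 72.05 dB.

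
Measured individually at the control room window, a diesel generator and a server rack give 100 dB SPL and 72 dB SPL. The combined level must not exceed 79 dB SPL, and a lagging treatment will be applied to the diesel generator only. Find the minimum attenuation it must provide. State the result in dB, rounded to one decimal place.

22.0 dB

Everything except the diesel generator sums to 10^(72/10) = 1.585e+07 in linear terms, 72.00 dB SPL.
To meet 79 dB SPL overall, the treated diesel generator may contribute at most 10^(79/10) − 1.585e+07 = 6.358e+07, i.e. 78.03 dB SPL.
So the diesel generator must be reduced from 100 to 78.03 dB SPL: IL = 21.97 dB.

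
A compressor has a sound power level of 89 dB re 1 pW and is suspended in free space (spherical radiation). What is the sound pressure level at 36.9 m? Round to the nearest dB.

The power spreads over a sphere of area 4π·r², so L_p = L_w − 10·log₁₀(4π·r²).
4π·r² = 1.711e+04 m², 10·log₁₀ of that is 42.333 dB.
L_p = 89 − 42.333 = 46.67 dB.

47 dB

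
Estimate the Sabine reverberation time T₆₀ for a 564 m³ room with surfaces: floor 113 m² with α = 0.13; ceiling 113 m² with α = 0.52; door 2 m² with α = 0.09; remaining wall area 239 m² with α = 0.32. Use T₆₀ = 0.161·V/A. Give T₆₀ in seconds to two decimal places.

Summing Sᵢαᵢ: 113·0.13 + 113·0.52 + 2·0.09 + 239·0.32 = 150.11 m².
T₆₀ = 0.161 × 564 / 150.11 = 0.605 s.

0.60 s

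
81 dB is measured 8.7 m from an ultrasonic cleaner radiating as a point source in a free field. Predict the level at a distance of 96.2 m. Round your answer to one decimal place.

60.1 dB

Point-source attenuation: ΔL = 20·log₁₀(r₂/r₁) = 20·log₁₀(96.2/8.7) = 20.873 dB.
L₂ = 81 − 20·log₁₀(96.2/8.7) = 81 − 20.873 = 60.13 dB.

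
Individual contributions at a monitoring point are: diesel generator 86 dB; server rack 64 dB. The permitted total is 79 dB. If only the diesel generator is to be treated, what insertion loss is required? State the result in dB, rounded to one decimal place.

7.1 dB

Everything except the diesel generator sums to 10^(64/10) = 2.512e+06 in linear terms, 64.00 dB.
The limit corresponds to 10^(79/10) = 7.943e+07; subtracting the fixed part leaves 7.692e+07 for the diesel generator, i.e. 78.86 dB.
Required insertion loss = 86 − 78.86 = 7.14 dB.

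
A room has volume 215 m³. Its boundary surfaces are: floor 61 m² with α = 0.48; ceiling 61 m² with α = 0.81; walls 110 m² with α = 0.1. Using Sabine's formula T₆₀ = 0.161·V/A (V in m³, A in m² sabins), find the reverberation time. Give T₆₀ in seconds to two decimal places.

0.39 s

A = Σ Sᵢαᵢ = 61·0.48 + 61·0.81 + 110·0.1 = 89.69 m².
T₆₀ = 0.161·V/A = 0.161·215/89.69 = 0.386 s.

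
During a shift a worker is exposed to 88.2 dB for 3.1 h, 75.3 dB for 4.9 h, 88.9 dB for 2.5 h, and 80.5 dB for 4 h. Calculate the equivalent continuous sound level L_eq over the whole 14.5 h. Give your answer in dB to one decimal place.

L_eq = 10·log₁₀[(1/T)·Σ tᵢ·10^(Lᵢ/10)] with T = 14.5 h.
Σ tᵢ·10^(Lᵢ/10) = 3.1·10^(88.2/10) + 4.9·10^(75.3/10) + 2.5·10^(88.9/10) + 4·10^(80.5/10) = 4.604e+09.
L_eq = 10·log₁₀(4.604e+09/14.5) = 85.02 dB.

85.0 dB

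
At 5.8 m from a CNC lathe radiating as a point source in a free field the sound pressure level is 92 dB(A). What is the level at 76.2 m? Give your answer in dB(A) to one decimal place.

Point-source attenuation: ΔL = 20·log₁₀(r₂/r₁) = 20·log₁₀(76.2/5.8) = 22.371 dB.
L₂ = 92 − 20·log₁₀(76.2/5.8) = 92 − 22.371 = 69.63 dB(A).

69.6 dB(A)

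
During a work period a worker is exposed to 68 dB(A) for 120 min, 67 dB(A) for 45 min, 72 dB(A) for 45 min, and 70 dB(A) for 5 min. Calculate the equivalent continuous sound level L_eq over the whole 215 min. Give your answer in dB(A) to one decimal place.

69.1 dB(A)

L_eq = 10·log₁₀[(1/T)·Σ tᵢ·10^(Lᵢ/10)] with T = 215 min.
Σ tᵢ·10^(Lᵢ/10) = 120·10^(68/10) + 45·10^(67/10) + 45·10^(72/10) + 5·10^(70/10) = 1.746e+09.
L_eq = 10·log₁₀(1.746e+09/215) = 69.10 dB(A).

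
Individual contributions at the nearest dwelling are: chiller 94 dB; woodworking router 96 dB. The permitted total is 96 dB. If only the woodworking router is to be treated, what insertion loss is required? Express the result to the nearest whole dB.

4 dB

Fixed contribution from the other source: Σ 10^(L/10) = 10^(94/10) = 2.512e+09 (94.00 dB).
The limit corresponds to 10^(96/10) = 3.981e+09; subtracting the fixed part leaves 1.469e+09 for the woodworking router, i.e. 91.67 dB.
So the woodworking router must be reduced from 96 to 91.67 dB: IL = 4.33 dB.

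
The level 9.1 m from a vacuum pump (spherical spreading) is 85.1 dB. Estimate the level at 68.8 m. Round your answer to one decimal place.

67.5 dB

For a point source, L₂ = L₁ − 20·log₁₀(r₂/r₁).
L₂ = 85.1 − 20·log₁₀(68.8/9.1) = 85.1 − 17.571 = 67.53 dB.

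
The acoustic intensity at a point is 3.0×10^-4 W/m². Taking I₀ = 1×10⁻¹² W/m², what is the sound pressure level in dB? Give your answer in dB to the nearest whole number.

Dividing by I₀ shifts the exponent by 12: I/I₀ = 3.0×10^8.
L = 10·(0.4771 + 8) = 84.77 dB.

85 dB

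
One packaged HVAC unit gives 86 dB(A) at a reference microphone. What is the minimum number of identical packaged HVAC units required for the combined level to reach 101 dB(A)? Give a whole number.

32

The shortfall is 101 − 86 = 15.0 dB, and N units add 10·log₁₀ N, so need 10·log₁₀ N ≥ 15.0.
N ≥ 10^(15.0/10) = 31.623, so N = 32.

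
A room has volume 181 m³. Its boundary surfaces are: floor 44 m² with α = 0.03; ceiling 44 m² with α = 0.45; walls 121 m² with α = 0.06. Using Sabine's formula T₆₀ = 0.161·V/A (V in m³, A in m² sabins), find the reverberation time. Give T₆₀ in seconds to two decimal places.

1.03 s

Total absorption A = 44·0.03 + 44·0.45 + 121·0.06 = 28.38 m² sabins.
T₆₀ = 0.161 × 181 / 28.38 = 1.027 s.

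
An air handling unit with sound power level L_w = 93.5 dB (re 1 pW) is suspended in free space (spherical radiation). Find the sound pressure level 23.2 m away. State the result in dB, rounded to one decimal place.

The power spreads over a sphere of area 4π·r², so L_p = L_w − 10·log₁₀(4π·r²).
4π·r² = 6764 m², 10·log₁₀ of that is 38.302 dB.
L_p = 93.5 − 38.302 = 55.20 dB.

55.2 dB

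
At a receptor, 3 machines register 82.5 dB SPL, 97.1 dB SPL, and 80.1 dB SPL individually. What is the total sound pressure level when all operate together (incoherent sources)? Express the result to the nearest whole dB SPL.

97 dB SPL

Incoherent sources combine by intensity addition: L_total = 10·log₁₀(Σ 10^(L_i/10)).
Σ 10^(L/10) = 10^(82.5/10) + 10^(97.1/10) + 10^(80.1/10) = 5.409e+09.
L_total = 10·log₁₀(5.409e+09) = 97.33 dB SPL.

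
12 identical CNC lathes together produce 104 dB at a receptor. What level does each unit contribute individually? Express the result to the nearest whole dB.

Dividing the total intensity by 12 lowers the level by 10·log₁₀ 12 = 10.792 dB: L₁ = 104 − 10.792.

93 dB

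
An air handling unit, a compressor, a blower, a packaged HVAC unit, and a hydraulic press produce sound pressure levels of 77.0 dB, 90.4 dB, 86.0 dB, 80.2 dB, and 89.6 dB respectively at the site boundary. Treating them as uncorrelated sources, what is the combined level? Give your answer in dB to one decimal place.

For uncorrelated sources the intensities add, so convert each level to linear form, sum, and take 10·log₁₀ of the total.
Σ 10^(L/10) = 10^(77.0/10) + 10^(90.4/10) + 10^(86.0/10) + 10^(80.2/10) + 10^(89.6/10) = 2.561e+09.
L_total = 10·log₁₀(2.561e+09) = 94.08 dB.

94.1 dB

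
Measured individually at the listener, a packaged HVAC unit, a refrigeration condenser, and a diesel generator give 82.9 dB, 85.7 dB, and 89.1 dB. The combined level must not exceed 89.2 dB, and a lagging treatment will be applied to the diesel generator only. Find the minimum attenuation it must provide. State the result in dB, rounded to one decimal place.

4.9 dB

The untreated sources together contribute 10^(82.9/10) + 10^(85.7/10) = 5.665e+08, i.e. 87.53 dB.
To meet 89.2 dB overall, the treated diesel generator may contribute at most 10^(89.2/10) − 5.665e+08 = 2.652e+08, i.e. 84.24 dB.
So the diesel generator must be reduced from 89.1 to 84.24 dB: IL = 4.86 dB.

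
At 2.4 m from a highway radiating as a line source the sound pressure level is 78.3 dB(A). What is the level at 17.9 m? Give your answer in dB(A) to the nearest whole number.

70 dB(A)

For a line source, L₂ = L₁ − 10·log₁₀(r₂/r₁).
L₂ = 78.3 − 10·log₁₀(17.9/2.4) = 78.3 − 8.726 = 69.57 dB(A).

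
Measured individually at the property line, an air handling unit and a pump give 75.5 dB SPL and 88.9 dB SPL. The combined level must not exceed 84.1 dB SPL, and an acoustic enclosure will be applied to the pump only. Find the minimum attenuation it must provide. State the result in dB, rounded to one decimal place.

5.4 dB

Everything except the pump sums to 10^(75.5/10) = 3.548e+07 in linear terms, 75.50 dB SPL.
To meet 84.1 dB SPL overall, the treated pump may contribute at most 10^(84.1/10) − 3.548e+07 = 2.216e+08, i.e. 83.45 dB SPL.
So the pump must be reduced from 88.9 to 83.45 dB SPL: IL = 5.45 dB.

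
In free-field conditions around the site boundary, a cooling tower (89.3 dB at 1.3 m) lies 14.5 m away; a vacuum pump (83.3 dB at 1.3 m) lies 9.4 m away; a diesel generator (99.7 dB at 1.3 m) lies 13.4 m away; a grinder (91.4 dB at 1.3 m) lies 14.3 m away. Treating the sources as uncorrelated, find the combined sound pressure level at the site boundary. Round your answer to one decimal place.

80.4 dB

First find each source's level at the receiver (point-source: −20·log₁₀(r/r_ref)), then combine on an intensity basis.
cooling tower: 89.3 − 20·log₁₀(14.5/1.3) = 89.3 − 20.95 = 68.35 dB.
vacuum pump: 83.3 − 20·log₁₀(9.4/1.3) = 83.3 − 17.18 = 66.12 dB.
diesel generator: 99.7 − 20·log₁₀(13.4/1.3) = 99.7 − 20.26 = 79.44 dB.
grinder: 91.4 − 20·log₁₀(14.3/1.3) = 91.4 − 20.83 = 70.57 dB.
Σ 10^(L/10) = 1.102e+08 → L_total = 10·log₁₀(1.102e+08) = 80.42 dB.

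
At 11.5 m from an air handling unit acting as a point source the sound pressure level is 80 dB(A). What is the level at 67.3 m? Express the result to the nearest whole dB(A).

Spherical spreading from a point source gives a 20·log₁₀(r₂/r₁) drop.
L₂ = 80 − 20·log₁₀(67.3/11.5) = 80 − 15.346 = 64.65 dB(A).

65 dB(A)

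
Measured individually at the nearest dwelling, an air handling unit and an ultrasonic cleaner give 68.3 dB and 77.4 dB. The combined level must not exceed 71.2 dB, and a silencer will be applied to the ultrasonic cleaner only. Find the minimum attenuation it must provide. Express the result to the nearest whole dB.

9 dB

Everything except the ultrasonic cleaner sums to 10^(68.3/10) = 6.761e+06 in linear terms, 68.30 dB.
To meet 71.2 dB overall, the treated ultrasonic cleaner may contribute at most 10^(71.2/10) − 6.761e+06 = 6.422e+06, i.e. 68.08 dB.
So the ultrasonic cleaner must be reduced from 77.4 to 68.08 dB: IL = 9.32 dB.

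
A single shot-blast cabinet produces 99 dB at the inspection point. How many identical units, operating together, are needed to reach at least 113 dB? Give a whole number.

26

N identical sources give L₁ + 10·log₁₀ N, so require 10·log₁₀ N ≥ 113 − 99 = 14.0 dB.
N ≥ 10^(14.0/10) = 25.119, so N = 26.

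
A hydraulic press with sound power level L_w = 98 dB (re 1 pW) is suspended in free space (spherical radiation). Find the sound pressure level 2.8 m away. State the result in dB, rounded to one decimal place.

78.1 dB

The power spreads over a sphere of area 4π·r², so L_p = L_w − 10·log₁₀(4π·r²).
4π·r² = 98.52 m², 10·log₁₀ of that is 19.935 dB.
L_p = 98 − 19.935 = 78.06 dB.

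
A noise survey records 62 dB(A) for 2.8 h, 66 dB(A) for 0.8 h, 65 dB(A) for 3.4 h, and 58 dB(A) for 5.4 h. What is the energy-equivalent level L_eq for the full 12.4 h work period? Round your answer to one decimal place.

62.4 dB(A)

Weight each interval's intensity by its duration and average over T = 12.4 h:
Σ tᵢ·10^(Lᵢ/10) = 2.8·10^(62/10) + 0.8·10^(66/10) + 3.4·10^(65/10) + 5.4·10^(58/10) = 2.178e+07.
L_eq = 10·log₁₀(2.178e+07/12.4) = 62.45 dB(A).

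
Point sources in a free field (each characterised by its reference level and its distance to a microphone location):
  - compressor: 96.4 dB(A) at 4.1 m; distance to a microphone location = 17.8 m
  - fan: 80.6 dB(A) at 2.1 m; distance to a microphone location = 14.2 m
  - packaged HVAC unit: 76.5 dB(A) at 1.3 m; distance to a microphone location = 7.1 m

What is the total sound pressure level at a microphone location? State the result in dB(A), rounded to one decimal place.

First find each source's level at the receiver (point-source: −20·log₁₀(r/r_ref)), then combine on an intensity basis.
compressor: 96.4 − 20·log₁₀(17.8/4.1) = 96.4 − 12.75 = 83.65 dB(A).
fan: 80.6 − 20·log₁₀(14.2/2.1) = 80.6 − 16.60 = 64.00 dB(A).
packaged HVAC unit: 76.5 − 20·log₁₀(7.1/1.3) = 76.5 − 14.75 = 61.75 dB(A).
Σ 10^(L/10) = 2.356e+08 → L_total = 10·log₁₀(2.356e+08) = 83.72 dB(A).

83.7 dB(A)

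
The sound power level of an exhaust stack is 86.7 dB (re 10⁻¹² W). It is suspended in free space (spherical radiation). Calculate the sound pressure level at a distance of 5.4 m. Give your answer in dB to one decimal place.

61.1 dB

Free-field spherical radiation: L_p = L_w − 10·log₁₀(4π·r²), r = 5.4 m.
4π·r² = 366.4 m², 10·log₁₀ of that is 25.640 dB.
L_p = 86.7 − 25.640 = 61.06 dB.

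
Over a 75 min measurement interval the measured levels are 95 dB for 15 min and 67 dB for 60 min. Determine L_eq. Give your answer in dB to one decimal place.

88.0 dB

L_eq = 10·log₁₀[(1/T)·Σ tᵢ·10^(Lᵢ/10)] with T = 75 min.
Σ tᵢ·10^(Lᵢ/10) = 15·10^(95/10) + 60·10^(67/10) = 4.773e+10.
L_eq = 10·log₁₀(4.773e+10/75) = 88.04 dB.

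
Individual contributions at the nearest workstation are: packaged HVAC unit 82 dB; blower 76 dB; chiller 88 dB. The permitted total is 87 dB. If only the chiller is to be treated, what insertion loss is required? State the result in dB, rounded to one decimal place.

3.2 dB

Everything except the chiller sums to 10^(82/10) + 10^(76/10) = 1.983e+08 in linear terms, 82.97 dB.
To meet 87 dB overall, the treated chiller may contribute at most 10^(87/10) − 1.983e+08 = 3.029e+08, i.e. 84.81 dB.
So the chiller must be reduced from 88 to 84.81 dB: IL = 3.19 dB.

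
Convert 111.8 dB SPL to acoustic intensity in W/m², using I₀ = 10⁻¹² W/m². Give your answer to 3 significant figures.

L = 10·log₁₀(I/I₀) ⇒ I = I₀·10^(L/10) = 10⁻¹² × 10^11.18.

0.151 W/m²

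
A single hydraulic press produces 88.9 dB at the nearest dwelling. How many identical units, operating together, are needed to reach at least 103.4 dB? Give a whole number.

29

Need L₁ + 10·log₁₀ N ≥ 103.4, i.e. log₁₀ N ≥ 1.45.
N ≥ 10^(14.5/10) = 28.184, so N = 29.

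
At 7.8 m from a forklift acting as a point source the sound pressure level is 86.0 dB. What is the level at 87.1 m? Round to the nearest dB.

65 dB

Point-source attenuation: ΔL = 20·log₁₀(r₂/r₁) = 20·log₁₀(87.1/7.8) = 20.958 dB.
L₂ = 86.0 − 20·log₁₀(87.1/7.8) = 86.0 − 20.958 = 65.04 dB.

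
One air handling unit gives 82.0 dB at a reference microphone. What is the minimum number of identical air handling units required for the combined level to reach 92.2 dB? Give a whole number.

N identical sources give L₁ + 10·log₁₀ N, so require 10·log₁₀ N ≥ 92.2 − 82.0 = 10.2 dB.
N ≥ 10^(10.2/10) = 10.471, so N = 11.

11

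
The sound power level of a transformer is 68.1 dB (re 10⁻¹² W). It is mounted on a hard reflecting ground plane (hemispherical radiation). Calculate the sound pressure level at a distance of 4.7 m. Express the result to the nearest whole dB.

L_p = L_w − 10·log₁₀(2π·r²) with r = 4.7 m.
2π·r² = 138.8 m², 10·log₁₀ of that is 21.424 dB.
L_p = 68.1 − 21.424 = 46.68 dB.

47 dB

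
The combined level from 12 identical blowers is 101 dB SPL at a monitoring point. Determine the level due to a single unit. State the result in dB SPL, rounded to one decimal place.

90.2 dB SPL

12 equal contributions raise the level by 10·log₁₀ 12 = 10.792 dB, so each unit alone gives 101 − 10.792.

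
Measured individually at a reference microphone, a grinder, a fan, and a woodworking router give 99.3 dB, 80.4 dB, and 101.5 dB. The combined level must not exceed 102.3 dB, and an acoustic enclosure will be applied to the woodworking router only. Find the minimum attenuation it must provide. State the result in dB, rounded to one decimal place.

Fixed contribution from the other sources: Σ 10^(L/10) = 10^(99.3/10) + 10^(80.4/10) = 8.621e+09 (99.36 dB).
To meet 102.3 dB overall, the treated woodworking router may contribute at most 10^(102.3/10) − 8.621e+09 = 8.361e+09, i.e. 99.22 dB.
So the woodworking router must be reduced from 101.5 to 99.22 dB: IL = 2.28 dB.

2.3 dB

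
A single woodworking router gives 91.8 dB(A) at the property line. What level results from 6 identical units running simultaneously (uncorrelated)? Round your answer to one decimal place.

99.6 dB(A)

N identical incoherent sources raise the level by 10·log₁₀ N.
L_total = 91.8 + 10·log₁₀(6) = 91.8 + 7.782 = 99.58 dB(A).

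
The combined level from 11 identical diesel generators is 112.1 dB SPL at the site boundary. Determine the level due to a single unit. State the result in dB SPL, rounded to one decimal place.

For N identical incoherent sources L_total = L₁ + 10·log₁₀ N, so L₁ = 112.1 − 10·log₁₀(11) = 112.1 − 10.414.

101.7 dB SPL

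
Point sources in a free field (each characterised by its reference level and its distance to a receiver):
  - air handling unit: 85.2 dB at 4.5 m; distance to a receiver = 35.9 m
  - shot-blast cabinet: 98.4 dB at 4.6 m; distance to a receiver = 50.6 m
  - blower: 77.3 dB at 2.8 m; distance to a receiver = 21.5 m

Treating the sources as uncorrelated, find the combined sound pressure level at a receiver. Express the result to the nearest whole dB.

Propagate each source to the receiver with L = L_ref − 20·log₁₀(r/r_ref), then add intensities.
air handling unit: 85.2 − 20·log₁₀(35.9/4.5) = 85.2 − 18.04 = 67.16 dB.
shot-blast cabinet: 98.4 − 20·log₁₀(50.6/4.6) = 98.4 − 20.83 = 77.57 dB.
blower: 77.3 − 20·log₁₀(21.5/2.8) = 77.3 − 17.71 = 59.59 dB.
Σ 10^(L/10) = 6.329e+07 → L_total = 10·log₁₀(6.329e+07) = 78.01 dB.

78 dB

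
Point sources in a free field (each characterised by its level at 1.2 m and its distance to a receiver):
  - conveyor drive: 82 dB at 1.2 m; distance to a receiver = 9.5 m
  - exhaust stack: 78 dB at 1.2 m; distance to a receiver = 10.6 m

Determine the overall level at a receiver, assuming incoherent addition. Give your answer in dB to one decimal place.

First find each source's level at the receiver (point-source: −20·log₁₀(r/r_ref)), then combine on an intensity basis.
conveyor drive: 82 − 20·log₁₀(9.5/1.2) = 82 − 17.97 = 64.03 dB.
exhaust stack: 78 − 20·log₁₀(10.6/1.2) = 78 − 18.92 = 59.08 dB.
Σ 10^(L/10) = 3.337e+06 → L_total = 10·log₁₀(3.337e+06) = 65.23 dB.

65.2 dB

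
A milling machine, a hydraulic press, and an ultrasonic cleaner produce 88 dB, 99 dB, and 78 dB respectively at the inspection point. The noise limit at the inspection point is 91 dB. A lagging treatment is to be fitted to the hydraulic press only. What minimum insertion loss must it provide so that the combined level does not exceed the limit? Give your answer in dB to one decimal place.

The untreated sources together contribute 10^(88/10) + 10^(78/10) = 6.941e+08, i.e. 88.41 dB.
To meet 91 dB overall, the treated hydraulic press may contribute at most 10^(91/10) − 6.941e+08 = 5.649e+08, i.e. 87.52 dB.
So the hydraulic press must be reduced from 99 to 87.52 dB: IL = 11.48 dB.

11.5 dB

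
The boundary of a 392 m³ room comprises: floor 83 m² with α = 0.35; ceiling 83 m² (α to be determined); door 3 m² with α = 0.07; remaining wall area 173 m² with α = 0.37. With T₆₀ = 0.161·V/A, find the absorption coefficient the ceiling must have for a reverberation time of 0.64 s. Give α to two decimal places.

A = 0.161·V/T₆₀ = 0.161·392/0.64 = 98.61 m² sabins.
Absorption from the other surfaces = 83·0.35 + 3·0.07 + 173·0.37 = 93.27 m², so the ceiling must supply 5.34 m² over 83 m².
α = 5.34/83 = 0.064.

0.06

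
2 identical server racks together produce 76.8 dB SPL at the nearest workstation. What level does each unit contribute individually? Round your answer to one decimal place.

Dividing the total intensity by 2 lowers the level by 10·log₁₀ 2 = 3.010 dB: L₁ = 76.8 − 3.010.

73.8 dB SPL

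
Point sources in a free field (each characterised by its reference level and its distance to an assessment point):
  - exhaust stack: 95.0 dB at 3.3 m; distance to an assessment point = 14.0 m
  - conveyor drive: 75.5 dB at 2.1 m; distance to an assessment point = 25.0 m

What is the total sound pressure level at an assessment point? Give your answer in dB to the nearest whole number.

82 dB

Propagate each source to the receiver with L = L_ref − 20·log₁₀(r/r_ref), then add intensities.
exhaust stack: 95.0 − 20·log₁₀(14.0/3.3) = 95.0 − 12.55 = 82.45 dB.
conveyor drive: 75.5 − 20·log₁₀(25.0/2.1) = 75.5 − 21.51 = 53.99 dB.
Σ 10^(L/10) = 1.760e+08 → L_total = 10·log₁₀(1.760e+08) = 82.45 dB.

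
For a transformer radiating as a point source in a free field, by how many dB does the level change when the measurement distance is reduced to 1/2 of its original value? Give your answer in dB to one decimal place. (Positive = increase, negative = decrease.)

+6.0 dB

A point source loses 6 dB per doubling of distance; generally ΔL = −20·log₁₀(r₂/r₁).
ΔL = −20·log₁₀(0.5) = +6.02 dB.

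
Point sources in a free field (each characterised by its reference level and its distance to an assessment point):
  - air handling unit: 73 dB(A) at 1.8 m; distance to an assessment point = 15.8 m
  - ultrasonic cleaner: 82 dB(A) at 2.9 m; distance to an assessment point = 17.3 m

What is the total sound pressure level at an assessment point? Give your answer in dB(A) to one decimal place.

66.7 dB(A)

Propagate each source to the receiver with L = L_ref − 20·log₁₀(r/r_ref), then add intensities.
air handling unit: 73 − 20·log₁₀(15.8/1.8) = 73 − 18.87 = 54.13 dB(A).
ultrasonic cleaner: 82 − 20·log₁₀(17.3/2.9) = 82 − 15.51 = 66.49 dB(A).
Σ 10^(L/10) = 4.712e+06 → L_total = 10·log₁₀(4.712e+06) = 66.73 dB(A).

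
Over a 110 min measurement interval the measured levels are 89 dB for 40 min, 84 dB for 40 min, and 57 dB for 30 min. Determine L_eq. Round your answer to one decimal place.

85.8 dB

L_eq = 10·log₁₀[(1/T)·Σ tᵢ·10^(Lᵢ/10)] with T = 110 min.
Σ tᵢ·10^(Lᵢ/10) = 40·10^(89/10) + 40·10^(84/10) + 30·10^(57/10) = 4.184e+10.
L_eq = 10·log₁₀(4.184e+10/110) = 85.80 dB.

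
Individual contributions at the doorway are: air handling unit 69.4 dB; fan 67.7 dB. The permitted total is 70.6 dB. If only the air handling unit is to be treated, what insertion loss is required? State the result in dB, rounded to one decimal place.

The untreated sources together contribute 10^(67.7/10) = 5.888e+06, i.e. 67.70 dB.
The limit corresponds to 10^(70.6/10) = 1.148e+07; subtracting the fixed part leaves 5.593e+06 for the air handling unit, i.e. 67.48 dB.
So the air handling unit must be reduced from 69.4 to 67.48 dB: IL = 1.92 dB.

1.9 dB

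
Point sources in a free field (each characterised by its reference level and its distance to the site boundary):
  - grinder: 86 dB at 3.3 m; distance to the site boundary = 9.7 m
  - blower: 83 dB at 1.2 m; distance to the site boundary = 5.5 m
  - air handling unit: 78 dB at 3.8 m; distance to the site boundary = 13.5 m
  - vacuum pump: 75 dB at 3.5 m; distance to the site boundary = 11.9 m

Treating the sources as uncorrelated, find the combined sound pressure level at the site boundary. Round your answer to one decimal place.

78.0 dB

Apply inverse-square spreading to bring every level to the receiver, then sum 10^(L/10).
grinder: 86 − 20·log₁₀(9.7/3.3) = 86 − 9.37 = 76.63 dB.
blower: 83 − 20·log₁₀(5.5/1.2) = 83 − 13.22 = 69.78 dB.
air handling unit: 78 − 20·log₁₀(13.5/3.8) = 78 − 11.01 = 66.99 dB.
vacuum pump: 75 − 20·log₁₀(11.9/3.5) = 75 − 10.63 = 64.37 dB.
Σ 10^(L/10) = 6.331e+07 → L_total = 10·log₁₀(6.331e+07) = 78.01 dB.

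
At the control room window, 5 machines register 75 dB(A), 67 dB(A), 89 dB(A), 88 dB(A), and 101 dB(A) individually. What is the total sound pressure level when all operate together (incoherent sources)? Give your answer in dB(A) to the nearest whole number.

101 dB(A)

Incoherent sources combine by intensity addition: L_total = 10·log₁₀(Σ 10^(L_i/10)).
Σ 10^(L/10) = 10^(75/10) + 10^(67/10) + 10^(89/10) + 10^(88/10) + 10^(101/10) = 1.405e+10.
L_total = 10·log₁₀(1.405e+10) = 101.48 dB(A).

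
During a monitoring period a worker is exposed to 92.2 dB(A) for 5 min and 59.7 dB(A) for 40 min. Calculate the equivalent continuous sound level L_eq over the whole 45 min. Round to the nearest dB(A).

83 dB(A)

L_eq = 10·log₁₀[(1/T)·Σ tᵢ·10^(Lᵢ/10)] with T = 45 min.
Σ tᵢ·10^(Lᵢ/10) = 5·10^(92.2/10) + 40·10^(59.7/10) = 8.335e+09.
L_eq = 10·log₁₀(8.335e+09/45) = 82.68 dB(A).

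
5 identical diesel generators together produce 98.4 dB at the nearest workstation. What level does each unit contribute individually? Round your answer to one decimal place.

5 equal contributions raise the level by 10·log₁₀ 5 = 6.990 dB, so each unit alone gives 98.4 − 6.990.

91.4 dB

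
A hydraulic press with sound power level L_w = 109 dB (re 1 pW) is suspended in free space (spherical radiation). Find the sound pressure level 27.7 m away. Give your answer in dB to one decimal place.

69.2 dB

Free-field spherical radiation: L_p = L_w − 10·log₁₀(4π·r²), r = 27.7 m.
4π·r² = 9642 m², 10·log₁₀ of that is 39.842 dB.
L_p = 109 − 39.842 = 69.16 dB.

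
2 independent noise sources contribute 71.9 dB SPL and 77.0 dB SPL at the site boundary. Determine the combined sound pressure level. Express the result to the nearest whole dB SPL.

78 dB SPL

For uncorrelated sources the intensities add, so convert each level to linear form, sum, and take 10·log₁₀ of the total.
Σ 10^(L/10) = 10^(71.9/10) + 10^(77.0/10) = 6.561e+07.
L_total = 10·log₁₀(6.561e+07) = 78.17 dB SPL.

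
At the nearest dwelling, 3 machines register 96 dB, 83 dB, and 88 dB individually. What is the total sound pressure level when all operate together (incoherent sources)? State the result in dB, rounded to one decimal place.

Incoherent sources combine by intensity addition: L_total = 10·log₁₀(Σ 10^(L_i/10)).
Σ 10^(L/10) = 10^(96/10) + 10^(83/10) + 10^(88/10) = 4.812e+09.
L_total = 10·log₁₀(4.812e+09) = 96.82 dB.

96.8 dB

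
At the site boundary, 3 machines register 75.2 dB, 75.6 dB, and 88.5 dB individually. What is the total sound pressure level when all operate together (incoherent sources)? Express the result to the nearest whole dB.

89 dB

Incoherent sources combine by intensity addition: L_total = 10·log₁₀(Σ 10^(L_i/10)).
Σ 10^(L/10) = 10^(75.2/10) + 10^(75.6/10) + 10^(88.5/10) = 7.774e+08.
L_total = 10·log₁₀(7.774e+08) = 88.91 dB.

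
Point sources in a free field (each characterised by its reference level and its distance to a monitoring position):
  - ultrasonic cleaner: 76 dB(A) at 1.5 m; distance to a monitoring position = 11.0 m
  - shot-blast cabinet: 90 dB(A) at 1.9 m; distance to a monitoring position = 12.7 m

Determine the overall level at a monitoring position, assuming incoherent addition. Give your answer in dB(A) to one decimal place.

73.6 dB(A)

Propagate each source to the receiver with L = L_ref − 20·log₁₀(r/r_ref), then add intensities.
ultrasonic cleaner: 76 − 20·log₁₀(11.0/1.5) = 76 − 17.31 = 58.69 dB(A).
shot-blast cabinet: 90 − 20·log₁₀(12.7/1.9) = 90 − 16.50 = 73.50 dB(A).
Σ 10^(L/10) = 2.312e+07 → L_total = 10·log₁₀(2.312e+07) = 73.64 dB(A).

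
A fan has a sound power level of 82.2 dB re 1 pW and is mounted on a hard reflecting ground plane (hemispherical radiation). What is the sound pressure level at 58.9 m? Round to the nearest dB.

39 dB

Free-field hemispherical radiation: L_p = L_w − 10·log₁₀(2π·r²), r = 58.9 m.
2π·r² = 2.18e+04 m², 10·log₁₀ of that is 43.384 dB.
L_p = 82.2 − 43.384 = 38.82 dB.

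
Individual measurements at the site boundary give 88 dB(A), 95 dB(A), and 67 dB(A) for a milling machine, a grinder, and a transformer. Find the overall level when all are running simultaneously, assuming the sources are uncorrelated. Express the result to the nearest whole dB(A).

Incoherent sources combine by intensity addition: L_total = 10·log₁₀(Σ 10^(L_i/10)).
Σ 10^(L/10) = 10^(88/10) + 10^(95/10) + 10^(67/10) = 3.798e+09.
L_total = 10·log₁₀(3.798e+09) = 95.80 dB(A).

96 dB(A)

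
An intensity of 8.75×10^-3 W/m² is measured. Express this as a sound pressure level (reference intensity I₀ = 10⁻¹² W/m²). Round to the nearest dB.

L = 10·log₁₀(I/I₀) = 10·log₁₀(8.75×10^-3/10⁻¹²) = 10·log₁₀(8.75×10^9).
L = 10·(0.9420 + 9) = 99.42 dB.

99 dB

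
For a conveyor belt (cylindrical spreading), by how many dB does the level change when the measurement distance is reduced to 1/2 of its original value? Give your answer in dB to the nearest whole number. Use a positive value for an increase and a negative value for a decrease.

+3 dB

Line-source spreading: ΔL = −10·log₁₀(r₂/r₁).
ΔL = −10·log₁₀(0.5) = +3.01 dB.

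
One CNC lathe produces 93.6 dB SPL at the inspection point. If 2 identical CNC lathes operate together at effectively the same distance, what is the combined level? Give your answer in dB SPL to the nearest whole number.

N identical incoherent sources raise the level by 10·log₁₀ N.
L_total = 93.6 + 10·log₁₀(2) = 93.6 + 3.010 = 96.61 dB SPL.

97 dB SPL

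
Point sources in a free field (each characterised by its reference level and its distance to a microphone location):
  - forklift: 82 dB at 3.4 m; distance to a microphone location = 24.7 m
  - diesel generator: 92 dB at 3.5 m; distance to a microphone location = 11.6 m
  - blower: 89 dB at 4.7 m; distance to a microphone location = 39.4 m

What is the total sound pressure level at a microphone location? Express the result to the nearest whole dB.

82 dB

Apply inverse-square spreading to bring every level to the receiver, then sum 10^(L/10).
forklift: 82 − 20·log₁₀(24.7/3.4) = 82 − 17.22 = 64.78 dB.
diesel generator: 92 − 20·log₁₀(11.6/3.5) = 92 − 10.41 = 81.59 dB.
blower: 89 − 20·log₁₀(39.4/4.7) = 89 − 18.47 = 70.53 dB.
Σ 10^(L/10) = 1.586e+08 → L_total = 10·log₁₀(1.586e+08) = 82.00 dB.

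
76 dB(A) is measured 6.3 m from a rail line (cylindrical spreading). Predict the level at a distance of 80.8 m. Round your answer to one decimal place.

64.9 dB(A)

For a line source, L₂ = L₁ − 10·log₁₀(r₂/r₁).
L₂ = 76 − 10·log₁₀(80.8/6.3) = 76 − 11.081 = 64.92 dB(A).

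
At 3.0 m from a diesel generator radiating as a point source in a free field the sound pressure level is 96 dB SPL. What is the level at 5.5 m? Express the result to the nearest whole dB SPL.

Spherical spreading from a point source gives a 20·log₁₀(r₂/r₁) drop.
L₂ = 96 − 20·log₁₀(5.5/3.0) = 96 − 5.265 = 90.74 dB SPL.

91 dB SPL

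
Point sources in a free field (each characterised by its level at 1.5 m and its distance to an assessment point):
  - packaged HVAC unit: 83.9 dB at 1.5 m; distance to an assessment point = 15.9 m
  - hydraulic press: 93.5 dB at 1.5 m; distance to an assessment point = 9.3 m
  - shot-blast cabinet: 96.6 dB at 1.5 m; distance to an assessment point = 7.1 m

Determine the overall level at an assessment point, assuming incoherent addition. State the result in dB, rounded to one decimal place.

84.2 dB

First find each source's level at the receiver (point-source: −20·log₁₀(r/r_ref)), then combine on an intensity basis.
packaged HVAC unit: 83.9 − 20·log₁₀(15.9/1.5) = 83.9 − 20.51 = 63.39 dB.
hydraulic press: 93.5 − 20·log₁₀(9.3/1.5) = 93.5 − 15.85 = 77.65 dB.
shot-blast cabinet: 96.6 − 20·log₁₀(7.1/1.5) = 96.6 − 13.50 = 83.10 dB.
Σ 10^(L/10) = 2.644e+08 → L_total = 10·log₁₀(2.644e+08) = 84.22 dB.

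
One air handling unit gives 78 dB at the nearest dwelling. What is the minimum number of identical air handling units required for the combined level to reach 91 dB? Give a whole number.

Need L₁ + 10·log₁₀ N ≥ 91, i.e. log₁₀ N ≥ 1.30.
N ≥ 10^(13.0/10) = 19.953, so N = 20.

20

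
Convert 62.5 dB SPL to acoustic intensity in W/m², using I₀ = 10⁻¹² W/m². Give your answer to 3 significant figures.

L = 10·log₁₀(I/I₀) ⇒ I = I₀·10^(L/10) = 10⁻¹² × 10^6.25.

1.78e-06 W/m²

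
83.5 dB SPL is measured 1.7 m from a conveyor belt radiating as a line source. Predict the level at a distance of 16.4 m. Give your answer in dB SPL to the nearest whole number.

Line-source attenuation: ΔL = 10·log₁₀(r₂/r₁) = 10·log₁₀(16.4/1.7) = 9.844 dB.
L₂ = 83.5 − 10·log₁₀(16.4/1.7) = 83.5 − 9.844 = 73.66 dB SPL.

74 dB SPL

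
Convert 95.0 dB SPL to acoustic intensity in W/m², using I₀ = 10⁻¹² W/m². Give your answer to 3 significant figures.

0.00316 W/m²

L = 10·log₁₀(I/I₀) ⇒ I = I₀·10^(L/10) = 10⁻¹² × 10^9.50.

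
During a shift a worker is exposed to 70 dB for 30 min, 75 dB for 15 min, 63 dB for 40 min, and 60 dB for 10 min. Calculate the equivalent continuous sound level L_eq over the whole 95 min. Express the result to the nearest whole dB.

Weight each interval's intensity by its duration and average over T = 95 min:
Σ tᵢ·10^(Lᵢ/10) = 30·10^(70/10) + 15·10^(75/10) + 40·10^(63/10) + 10·10^(60/10) = 8.642e+08.
L_eq = 10·log₁₀(8.642e+08/95) = 69.59 dB.

70 dB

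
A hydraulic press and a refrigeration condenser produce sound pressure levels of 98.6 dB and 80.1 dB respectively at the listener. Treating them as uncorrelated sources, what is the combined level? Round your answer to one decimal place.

98.7 dB

Incoherent sources combine by intensity addition: L_total = 10·log₁₀(Σ 10^(L_i/10)).
Σ 10^(L/10) = 10^(98.6/10) + 10^(80.1/10) = 7.347e+09.
L_total = 10·log₁₀(7.347e+09) = 98.66 dB.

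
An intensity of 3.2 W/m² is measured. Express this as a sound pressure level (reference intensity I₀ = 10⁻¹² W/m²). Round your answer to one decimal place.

Dividing by I₀ shifts the exponent by 12: I/I₀ = 3.2×10^12.
L = 10·(0.5051 + 12) = 125.05 dB.

125.1 dB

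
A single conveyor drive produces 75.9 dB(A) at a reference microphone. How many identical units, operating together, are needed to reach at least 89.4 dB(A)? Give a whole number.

The shortfall is 89.4 − 75.9 = 13.5 dB, and N units add 10·log₁₀ N, so need 10·log₁₀ N ≥ 13.5.
N ≥ 10^(13.5/10) = 22.387, so N = 23.

23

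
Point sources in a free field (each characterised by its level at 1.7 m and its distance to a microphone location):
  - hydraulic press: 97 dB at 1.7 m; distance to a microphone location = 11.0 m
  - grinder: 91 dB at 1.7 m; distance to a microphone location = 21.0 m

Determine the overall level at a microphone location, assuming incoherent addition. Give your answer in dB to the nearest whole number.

81 dB

Propagate each source to the receiver with L = L_ref − 20·log₁₀(r/r_ref), then add intensities.
hydraulic press: 97 − 20·log₁₀(11.0/1.7) = 97 − 16.22 = 80.78 dB.
grinder: 91 − 20·log₁₀(21.0/1.7) = 91 − 21.84 = 69.16 dB.
Σ 10^(L/10) = 1.280e+08 → L_total = 10·log₁₀(1.280e+08) = 81.07 dB.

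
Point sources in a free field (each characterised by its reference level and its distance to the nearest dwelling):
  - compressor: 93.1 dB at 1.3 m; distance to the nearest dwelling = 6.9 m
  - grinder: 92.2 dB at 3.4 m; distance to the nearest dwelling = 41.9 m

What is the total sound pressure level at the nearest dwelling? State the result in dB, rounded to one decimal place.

Apply inverse-square spreading to bring every level to the receiver, then sum 10^(L/10).
compressor: 93.1 − 20·log₁₀(6.9/1.3) = 93.1 − 14.50 = 78.60 dB.
grinder: 92.2 − 20·log₁₀(41.9/3.4) = 92.2 − 21.81 = 70.39 dB.
Σ 10^(L/10) = 8.340e+07 → L_total = 10·log₁₀(8.340e+07) = 79.21 dB.

79.2 dB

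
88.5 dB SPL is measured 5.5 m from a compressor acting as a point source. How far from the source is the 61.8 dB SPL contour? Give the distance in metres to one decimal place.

118.9 m

Point-source spreading drops the level by 20·log₁₀(r₂/r₁); inverting, r₂/r₁ = 10^(ΔL/20).
r₂ = 5.5·10^((88.5−61.8)/20) = 5.5·10^(26.7/20) = 118.95 m.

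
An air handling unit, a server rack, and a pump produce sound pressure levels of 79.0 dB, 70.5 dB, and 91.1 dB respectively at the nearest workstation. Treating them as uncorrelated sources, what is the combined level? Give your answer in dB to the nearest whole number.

91 dB

For uncorrelated sources the intensities add, so convert each level to linear form, sum, and take 10·log₁₀ of the total.
Σ 10^(L/10) = 10^(79.0/10) + 10^(70.5/10) + 10^(91.1/10) = 1.379e+09.
L_total = 10·log₁₀(1.379e+09) = 91.40 dB.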